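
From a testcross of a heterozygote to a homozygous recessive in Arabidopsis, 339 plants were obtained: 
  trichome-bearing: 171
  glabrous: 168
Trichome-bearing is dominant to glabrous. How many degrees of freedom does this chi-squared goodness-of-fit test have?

1

A testcross of a heterozygote (Aa × aa) gives a 1:1 phenotypic ratio.
A goodness-of-fit test with 2 phenotype classes has df = 2 − 1 = 1.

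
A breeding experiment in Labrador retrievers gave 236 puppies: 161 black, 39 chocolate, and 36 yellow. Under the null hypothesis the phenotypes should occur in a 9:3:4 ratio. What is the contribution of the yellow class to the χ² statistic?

Under the 9:3:4 hypothesis (Σ ratio = 16, N = 236):
  black: 236 × 9/16 = 132.75
  chocolate: 236 × 3/16 = 44.25
  yellow: 236 × 4/16 = 59
Contribution of yellow: (36 − 59)² / 59 = 8.9661

8.966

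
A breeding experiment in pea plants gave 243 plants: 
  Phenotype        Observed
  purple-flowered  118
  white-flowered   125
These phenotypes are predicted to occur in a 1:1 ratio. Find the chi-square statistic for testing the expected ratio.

Under the 1:1 hypothesis (Σ ratio = 2, N = 243):
  purple-flowered: 243 × 1/2 = 121.5
  white-flowered: 243 × 1/2 = 121.5
χ² = Σ (O − E)² / E
  purple-flowered: (118 − 121.5)² / 121.5 = 0.1008
  white-flowered: (125 − 121.5)² / 121.5 = 0.1008
χ² = 0.1008 + 0.1008 = 0.2016 ≈ 0.202

0.202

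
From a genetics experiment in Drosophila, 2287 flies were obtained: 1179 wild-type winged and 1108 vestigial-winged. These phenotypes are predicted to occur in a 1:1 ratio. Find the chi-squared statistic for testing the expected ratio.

Expected counts for N = 2287 under a 1:1 ratio (total parts = 2):
  wild-type winged: 2287 × 1/2 = 1143.5
  vestigial-winged: 2287 × 1/2 = 1143.5
χ² = Σ (O − E)² / E
  wild-type winged: (1179 − 1143.5)² / 1143.5 = 1.1021
  vestigial-winged: (1108 − 1143.5)² / 1143.5 = 1.1021
χ² = 1.1021 + 1.1021 = 2.2042 ≈ 2.204

2.204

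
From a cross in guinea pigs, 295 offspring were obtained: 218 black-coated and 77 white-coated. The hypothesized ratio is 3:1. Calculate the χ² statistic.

0.191

The 3:1 ratio has 4 parts, so with N = 295 the expected counts are:
  black-coated: 295 × 3/4 = 221.25
  white-coated: 295 × 1/4 = 73.75
χ² = Σ (O − E)² / E
  black-coated: (218 − 221.25)² / 221.25 = 0.0477
  white-coated: (77 − 73.75)² / 73.75 = 0.1432
χ² = 0.0477 + 0.1432 = 0.1909 ≈ 0.191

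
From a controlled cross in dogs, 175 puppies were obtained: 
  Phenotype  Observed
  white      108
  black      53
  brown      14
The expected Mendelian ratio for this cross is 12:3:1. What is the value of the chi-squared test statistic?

17.396

The 12:3:1 ratio has 16 parts, so with N = 175 the expected counts are:
  white: 175 × 12/16 = 131.25
  black: 175 × 3/16 = 32.8125
  brown: 175 × 1/16 = 10.9375
χ² = Σ (O − E)² / E
  white: (108 − 131.25)² / 131.25 = 4.1186
  black: (53 − 32.8125)² / 32.8125 = 12.4201
  brown: (14 − 10.9375)² / 10.9375 = 0.8575
χ² = 4.1186 + 12.4201 + 0.8575 = 17.3962 ≈ 17.396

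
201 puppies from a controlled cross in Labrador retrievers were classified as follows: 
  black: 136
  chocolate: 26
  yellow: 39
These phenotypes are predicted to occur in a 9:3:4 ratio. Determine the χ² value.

Under the 9:3:4 hypothesis (Σ ratio = 16, N = 201):
  black: 201 × 9/16 = 113.0625
  chocolate: 201 × 3/16 = 37.6875
  yellow: 201 × 4/16 = 50.25
χ² = Σ (O − E)² / E
  black: (136 − 113.0625)² / 113.0625 = 4.6534
  chocolate: (26 − 37.6875)² / 37.6875 = 3.6245
  yellow: (39 − 50.25)² / 50.25 = 2.5187
χ² = 4.6534 + 3.6245 + 2.5187 = 10.7966 ≈ 10.797

10.797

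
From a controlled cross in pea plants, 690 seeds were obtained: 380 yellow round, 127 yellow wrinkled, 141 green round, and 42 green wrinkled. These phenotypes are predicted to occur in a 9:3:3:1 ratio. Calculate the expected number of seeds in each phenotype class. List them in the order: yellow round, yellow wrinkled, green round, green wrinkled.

Under the 9:3:3:1 hypothesis (Σ ratio = 16, N = 690):
  yellow round: 690 × 9/16 = 388.125
  yellow wrinkled: 690 × 3/16 = 129.375
  green round: 690 × 3/16 = 129.375
  green wrinkled: 690 × 1/16 = 43.125

388.125, 129.375, 129.375, 43.125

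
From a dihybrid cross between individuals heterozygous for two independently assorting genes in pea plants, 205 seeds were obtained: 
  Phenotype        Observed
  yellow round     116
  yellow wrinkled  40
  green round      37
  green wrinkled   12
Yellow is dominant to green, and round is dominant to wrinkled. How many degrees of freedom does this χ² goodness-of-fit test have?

A dihybrid F₂ with independent assortment and complete dominance at both loci gives a 9:3:3:1 phenotypic ratio.
A goodness-of-fit test with 4 phenotype classes has df = 4 − 1 = 3.

3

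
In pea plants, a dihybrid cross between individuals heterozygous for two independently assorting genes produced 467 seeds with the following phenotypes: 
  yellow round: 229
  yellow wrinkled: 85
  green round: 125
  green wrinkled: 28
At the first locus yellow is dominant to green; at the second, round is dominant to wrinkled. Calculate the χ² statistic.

A dihybrid F₂ with independent assortment and complete dominance at both loci gives a 9:3:3:1 phenotypic ratio.
Under the 9:3:3:1 hypothesis (Σ ratio = 16, N = 467):
  yellow round: 467 × 9/16 = 262.6875
  yellow wrinkled: 467 × 3/16 = 87.5625
  green round: 467 × 3/16 = 87.5625
  green wrinkled: 467 × 1/16 = 29.1875
χ² = Σ (O − E)² / E
  yellow round: (229 − 262.6875)² / 262.6875 = 4.3201
  yellow wrinkled: (85 − 87.5625)² / 87.5625 = 0.0750
  green round: (125 − 87.5625)² / 87.5625 = 16.0065
  green wrinkled: (28 − 29.1875)² / 29.1875 = 0.0483
χ² = 4.3201 + 0.0750 + 16.0065 + 0.0483 = 20.4499 ≈ 20.450

20.450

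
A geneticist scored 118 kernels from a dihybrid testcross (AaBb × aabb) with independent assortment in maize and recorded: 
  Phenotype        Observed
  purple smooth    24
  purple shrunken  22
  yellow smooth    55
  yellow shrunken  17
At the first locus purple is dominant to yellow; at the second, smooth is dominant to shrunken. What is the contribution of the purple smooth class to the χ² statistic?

1.025

A dihybrid testcross with independent assortment gives a 1:1:1:1 ratio.
Under the 1:1:1:1 hypothesis (Σ ratio = 4, N = 118):
  purple smooth: 118 × 1/4 = 29.5
  purple shrunken: 118 × 1/4 = 29.5
  yellow smooth: 118 × 1/4 = 29.5
  yellow shrunken: 118 × 1/4 = 29.5
Contribution of purple smooth: (24 − 29.5)² / 29.5 = 1.0254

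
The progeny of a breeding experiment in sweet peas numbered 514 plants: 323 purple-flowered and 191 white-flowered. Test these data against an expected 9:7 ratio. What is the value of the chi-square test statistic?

Expected counts for N = 514 under a 9:7 ratio (total parts = 16):
  purple-flowered: 514 × 9/16 = 289.125
  white-flowered: 514 × 7/16 = 224.875
χ² = Σ (O − E)² / E
  purple-flowered: (323 − 289.125)² / 289.125 = 3.9689
  white-flowered: (191 − 224.875)² / 224.875 = 5.1029
χ² = 3.9689 + 5.1029 = 9.0718 ≈ 9.072

9.072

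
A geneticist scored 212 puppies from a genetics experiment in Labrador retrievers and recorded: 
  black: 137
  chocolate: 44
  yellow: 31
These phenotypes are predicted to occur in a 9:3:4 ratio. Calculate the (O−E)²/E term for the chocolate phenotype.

The 9:3:4 ratio has 16 parts, so with N = 212 the expected counts are:
  black: 212 × 9/16 = 119.25
  chocolate: 212 × 3/16 = 39.75
  yellow: 212 × 4/16 = 53
Contribution of chocolate: (44 − 39.75)² / 39.75 = 0.4544

0.454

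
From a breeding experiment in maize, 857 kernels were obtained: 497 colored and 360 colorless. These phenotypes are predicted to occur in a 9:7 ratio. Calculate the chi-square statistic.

Total ratio parts = 16. Expected numbers out of 857:
  colored: 857 × 9/16 = 482.0625
  colorless: 857 × 7/16 = 374.9375
χ² = Σ (O − E)² / E
  colored: (497 − 482.0625)² / 482.0625 = 0.4629
  colorless: (360 − 374.9375)² / 374.9375 = 0.5951
χ² = 0.4629 + 0.5951 = 1.058

1.058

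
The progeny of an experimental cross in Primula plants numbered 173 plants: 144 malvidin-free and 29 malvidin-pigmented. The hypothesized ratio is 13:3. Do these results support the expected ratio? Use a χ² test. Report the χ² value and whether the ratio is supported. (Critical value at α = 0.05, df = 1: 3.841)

Total ratio parts = 16. Expected numbers out of 173:
  malvidin-free: 173 × 13/16 = 140.5625
  malvidin-pigmented: 173 × 3/16 = 32.4375
χ² = Σ (O − E)² / E
  malvidin-free: (144 − 140.5625)² / 140.5625 = 0.0841
  malvidin-pigmented: (29 − 32.4375)² / 32.4375 = 0.3643
χ² = 0.0841 + 0.3643 = 0.4484 ≈ 0.448
Degrees of freedom = 2 − 1 = 1; critical value at α = 0.05 is 3.841.
Since 0.448 < 3.841, we fail to reject the null hypothesis — the data are consistent with the 13:3 ratio.

0.448; consistent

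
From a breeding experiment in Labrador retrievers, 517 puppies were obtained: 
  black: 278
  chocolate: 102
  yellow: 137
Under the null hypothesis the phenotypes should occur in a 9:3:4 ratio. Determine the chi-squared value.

1.294

Under the 9:3:4 hypothesis (Σ ratio = 16, N = 517):
  black: 517 × 9/16 = 290.8125
  chocolate: 517 × 3/16 = 96.9375
  yellow: 517 × 4/16 = 129.25
χ² = Σ (O − E)² / E
  black: (278 − 290.8125)² / 290.8125 = 0.5645
  chocolate: (102 − 96.9375)² / 96.9375 = 0.2644
  yellow: (137 − 129.25)² / 129.25 = 0.4647
χ² = 0.5645 + 0.2644 + 0.4647 = 1.2936 ≈ 1.294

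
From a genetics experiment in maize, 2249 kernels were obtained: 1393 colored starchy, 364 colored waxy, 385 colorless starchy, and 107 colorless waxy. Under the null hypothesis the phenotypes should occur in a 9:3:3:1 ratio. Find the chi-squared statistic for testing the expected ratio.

32.036

Expected counts for N = 2249 under a 9:3:3:1 ratio (total parts = 16):
  colored starchy: 2249 × 9/16 = 1265.0625
  colored waxy: 2249 × 3/16 = 421.6875
  colorless starchy: 2249 × 3/16 = 421.6875
  colorless waxy: 2249 × 1/16 = 140.5625
χ² = Σ (O − E)² / E
  colored starchy: (1393 − 1265.0625)² / 1265.0625 = 12.9385
  colored waxy: (364 − 421.6875)² / 421.6875 = 7.8917
  colorless starchy: (385 − 421.6875)² / 421.6875 = 3.1919
  colorless waxy: (107 − 140.5625)² / 140.5625 = 8.0138
χ² = 12.9385 + 7.8917 + 3.1919 + 8.0138 = 32.0359 ≈ 32.036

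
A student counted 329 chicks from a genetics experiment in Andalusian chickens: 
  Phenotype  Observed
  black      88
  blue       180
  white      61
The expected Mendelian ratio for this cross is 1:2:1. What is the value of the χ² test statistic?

7.353

Under the 1:2:1 hypothesis (Σ ratio = 4, N = 329):
  black: 329 × 1/4 = 82.25
  blue: 329 × 2/4 = 164.5
  white: 329 × 1/4 = 82.25
χ² = Σ (O − E)² / E
  black: (88 − 82.25)² / 82.25 = 0.4020
  blue: (180 − 164.5)² / 164.5 = 1.4605
  white: (61 − 82.25)² / 82.25 = 5.4901
χ² = 0.4020 + 1.4605 + 5.4901 = 7.3526 ≈ 7.353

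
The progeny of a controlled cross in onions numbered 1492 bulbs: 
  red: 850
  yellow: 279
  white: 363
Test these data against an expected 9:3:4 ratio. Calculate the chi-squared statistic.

Total ratio parts = 16. Expected numbers out of 1492:
  red: 1492 × 9/16 = 839.25
  yellow: 1492 × 3/16 = 279.75
  white: 1492 × 4/16 = 373
χ² = Σ (O − E)² / E
  red: (850 − 839.25)² / 839.25 = 0.1377
  yellow: (279 − 279.75)² / 279.75 = 0.0020
  white: (363 − 373)² / 373 = 0.2681
χ² = 0.1377 + 0.0020 + 0.2681 = 0.4078 ≈ 0.408

0.408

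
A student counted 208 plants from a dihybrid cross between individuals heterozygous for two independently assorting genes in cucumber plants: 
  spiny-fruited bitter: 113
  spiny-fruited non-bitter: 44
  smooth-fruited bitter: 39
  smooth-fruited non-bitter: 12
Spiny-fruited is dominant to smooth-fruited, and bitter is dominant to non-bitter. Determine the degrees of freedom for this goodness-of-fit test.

3

A dihybrid F₂ with independent assortment and complete dominance at both loci gives a 9:3:3:1 phenotypic ratio.
A goodness-of-fit test with 4 phenotype classes has df = 4 − 1 = 3.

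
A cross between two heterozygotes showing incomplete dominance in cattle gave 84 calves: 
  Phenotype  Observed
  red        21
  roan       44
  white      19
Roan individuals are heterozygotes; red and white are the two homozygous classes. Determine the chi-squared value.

With incomplete dominance, a heterozygote × heterozygote cross gives a 1:2:1 phenotypic ratio.
Expected counts for N = 84 under a 1:2:1 ratio (total parts = 4):
  red: 84 × 1/4 = 21
  roan: 84 × 2/4 = 42
  white: 84 × 1/4 = 21
χ² = Σ (O − E)² / E
  red: (21 − 21)² / 21 = 0.0000
  roan: (44 − 42)² / 42 = 0.0952
  white: (19 − 21)² / 21 = 0.1905
χ² = 0.0000 + 0.0952 + 0.1905 = 0.2857 ≈ 0.286

0.286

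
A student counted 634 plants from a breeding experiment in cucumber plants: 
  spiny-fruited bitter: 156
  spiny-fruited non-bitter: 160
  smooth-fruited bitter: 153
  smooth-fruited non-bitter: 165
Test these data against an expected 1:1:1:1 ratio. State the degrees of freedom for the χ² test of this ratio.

3

A goodness-of-fit test with 4 phenotype classes has df = 4 − 1 = 3.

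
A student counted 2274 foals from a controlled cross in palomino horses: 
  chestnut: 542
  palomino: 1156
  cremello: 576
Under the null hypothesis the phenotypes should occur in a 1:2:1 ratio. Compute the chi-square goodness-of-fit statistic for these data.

The 1:2:1 ratio has 4 parts, so with N = 2274 the expected counts are:
  chestnut: 2274 × 1/4 = 568.5
  palomino: 2274 × 2/4 = 1137
  cremello: 2274 × 1/4 = 568.5
χ² = Σ (O − E)² / E
  chestnut: (542 − 568.5)² / 568.5 = 1.2353
  palomino: (1156 − 1137)² / 1137 = 0.3175
  cremello: (576 − 568.5)² / 568.5 = 0.0989
χ² = 1.2353 + 0.3175 + 0.0989 = 1.6517 ≈ 1.652

1.652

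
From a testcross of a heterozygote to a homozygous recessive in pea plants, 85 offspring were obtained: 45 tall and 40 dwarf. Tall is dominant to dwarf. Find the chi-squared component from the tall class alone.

0.147

A testcross of a heterozygote (Aa × aa) gives a 1:1 phenotypic ratio.
Total ratio parts = 2. Expected numbers out of 85:
  tall: 85 × 1/2 = 42.5
  dwarf: 85 × 1/2 = 42.5
Contribution of tall: (45 − 42.5)² / 42.5 = 0.1471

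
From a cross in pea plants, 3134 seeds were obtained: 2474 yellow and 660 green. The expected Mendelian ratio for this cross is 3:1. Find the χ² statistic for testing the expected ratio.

25.956

Under the 3:1 hypothesis (Σ ratio = 4, N = 3134):
  yellow: 3134 × 3/4 = 2350.5
  green: 3134 × 1/4 = 783.5
χ² = Σ (O − E)² / E
  yellow: (2474 − 2350.5)² / 2350.5 = 6.4889
  green: (660 − 783.5)² / 783.5 = 19.4668
χ² = 6.4889 + 19.4668 = 25.9557 ≈ 25.956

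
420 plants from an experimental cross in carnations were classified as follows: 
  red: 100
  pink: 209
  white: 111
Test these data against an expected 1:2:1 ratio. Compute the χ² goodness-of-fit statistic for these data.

0.586

Expected counts for N = 420 under a 1:2:1 ratio (total parts = 4):
  red: 420 × 1/4 = 105
  pink: 420 × 2/4 = 210
  white: 420 × 1/4 = 105
χ² = Σ (O − E)² / E
  red: (100 − 105)² / 105 = 0.2381
  pink: (209 − 210)² / 210 = 0.0048
  white: (111 − 105)² / 105 = 0.3429
χ² = 0.2381 + 0.0048 + 0.3429 = 0.5858 ≈ 0.586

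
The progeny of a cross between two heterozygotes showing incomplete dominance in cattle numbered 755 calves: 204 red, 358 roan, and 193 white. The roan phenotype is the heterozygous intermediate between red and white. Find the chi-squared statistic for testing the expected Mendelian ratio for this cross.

2.335

With incomplete dominance, a heterozygote × heterozygote cross gives a 1:2:1 phenotypic ratio.
Expected counts for N = 755 under a 1:2:1 ratio (total parts = 4):
  red: 755 × 1/4 = 188.75
  roan: 755 × 2/4 = 377.5
  white: 755 × 1/4 = 188.75
χ² = Σ (O − E)² / E
  red: (204 − 188.75)² / 188.75 = 1.2321
  roan: (358 − 377.5)² / 377.5 = 1.0073
  white: (193 − 188.75)² / 188.75 = 0.0957
χ² = 1.2321 + 1.0073 + 0.0957 = 2.3351 ≈ 2.335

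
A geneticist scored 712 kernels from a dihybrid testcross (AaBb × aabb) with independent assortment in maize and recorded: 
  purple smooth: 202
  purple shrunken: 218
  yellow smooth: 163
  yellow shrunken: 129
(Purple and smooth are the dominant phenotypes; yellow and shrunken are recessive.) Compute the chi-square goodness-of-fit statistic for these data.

26.978

A dihybrid testcross with independent assortment gives a 1:1:1:1 ratio.
The 1:1:1:1 ratio has 4 parts, so with N = 712 the expected counts are:
  purple smooth: 712 × 1/4 = 178
  purple shrunken: 712 × 1/4 = 178
  yellow smooth: 712 × 1/4 = 178
  yellow shrunken: 712 × 1/4 = 178
χ² = Σ (O − E)² / E
  purple smooth: (202 − 178)² / 178 = 3.2360
  purple shrunken: (218 − 178)² / 178 = 8.9888
  yellow smooth: (163 − 178)² / 178 = 1.2640
  yellow shrunken: (129 − 178)² / 178 = 13.4888
χ² = 3.2360 + 8.9888 + 1.2640 + 13.4888 = 26.9776 ≈ 26.978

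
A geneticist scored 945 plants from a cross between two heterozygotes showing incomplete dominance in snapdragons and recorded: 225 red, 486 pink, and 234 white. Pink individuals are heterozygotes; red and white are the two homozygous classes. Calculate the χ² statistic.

0.943

With incomplete dominance, a heterozygote × heterozygote cross gives a 1:2:1 phenotypic ratio.
Expected counts for N = 945 under a 1:2:1 ratio (total parts = 4):
  red: 945 × 1/4 = 236.25
  pink: 945 × 2/4 = 472.5
  white: 945 × 1/4 = 236.25
χ² = Σ (O − E)² / E
  red: (225 − 236.25)² / 236.25 = 0.5357
  pink: (486 − 472.5)² / 472.5 = 0.3857
  white: (234 − 236.25)² / 236.25 = 0.0214
χ² = 0.5357 + 0.3857 + 0.0214 = 0.9428 ≈ 0.943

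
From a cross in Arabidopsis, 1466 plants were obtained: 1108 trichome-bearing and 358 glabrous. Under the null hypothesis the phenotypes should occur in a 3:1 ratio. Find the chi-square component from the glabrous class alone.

Total ratio parts = 4. Expected numbers out of 1466:
  trichome-bearing: 1466 × 3/4 = 1099.5
  glabrous: 1466 × 1/4 = 366.5
Contribution of glabrous: (358 − 366.5)² / 366.5 = 0.1971

0.197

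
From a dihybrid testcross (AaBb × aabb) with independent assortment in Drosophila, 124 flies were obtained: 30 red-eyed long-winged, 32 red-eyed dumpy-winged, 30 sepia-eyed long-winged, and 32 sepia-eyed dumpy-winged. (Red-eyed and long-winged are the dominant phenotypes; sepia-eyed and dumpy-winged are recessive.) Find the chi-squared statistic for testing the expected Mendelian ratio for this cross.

A dihybrid testcross with independent assortment gives a 1:1:1:1 ratio.
The 1:1:1:1 ratio has 4 parts, so with N = 124 the expected counts are:
  red-eyed long-winged: 124 × 1/4 = 31
  red-eyed dumpy-winged: 124 × 1/4 = 31
  sepia-eyed long-winged: 124 × 1/4 = 31
  sepia-eyed dumpy-winged: 124 × 1/4 = 31
χ² = Σ (O − E)² / E
  red-eyed long-winged: (30 − 31)² / 31 = 0.0323
  red-eyed dumpy-winged: (32 − 31)² / 31 = 0.0323
  sepia-eyed long-winged: (30 − 31)² / 31 = 0.0323
  sepia-eyed dumpy-winged: (32 − 31)² / 31 = 0.0323
χ² = 0.0323 + 0.0323 + 0.0323 + 0.0323 = 0.1292 ≈ 0.129

0.129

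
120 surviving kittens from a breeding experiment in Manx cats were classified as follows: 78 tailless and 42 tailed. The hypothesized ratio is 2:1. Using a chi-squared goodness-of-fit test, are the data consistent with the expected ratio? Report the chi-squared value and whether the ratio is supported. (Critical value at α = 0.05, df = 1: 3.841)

0.150; consistent

Under the 2:1 hypothesis (Σ ratio = 3, N = 120):
  tailless: 120 × 2/3 = 80
  tailed: 120 × 1/3 = 40
χ² = Σ (O − E)² / E
  tailless: (78 − 80)² / 80 = 0.0500
  tailed: (42 − 40)² / 40 = 0.1000
χ² = 0.0500 + 0.1000 = 0.150
Degrees of freedom = 2 − 1 = 1; critical value at α = 0.05 is 3.841.
Since 0.150 < 3.841, we fail to reject the null hypothesis — the data are consistent with the 2:1 ratio.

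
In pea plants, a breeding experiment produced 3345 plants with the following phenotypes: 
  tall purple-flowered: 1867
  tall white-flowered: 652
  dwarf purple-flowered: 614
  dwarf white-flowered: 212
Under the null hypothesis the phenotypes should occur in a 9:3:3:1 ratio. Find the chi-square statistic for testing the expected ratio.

1.413

Under the 9:3:3:1 hypothesis (Σ ratio = 16, N = 3345):
  tall purple-flowered: 3345 × 9/16 = 1881.5625
  tall white-flowered: 3345 × 3/16 = 627.1875
  dwarf purple-flowered: 3345 × 3/16 = 627.1875
  dwarf white-flowered: 3345 × 1/16 = 209.0625
χ² = Σ (O − E)² / E
  tall purple-flowered: (1867 − 1881.5625)² / 1881.5625 = 0.1127
  tall white-flowered: (652 − 627.1875)² / 627.1875 = 0.9816
  dwarf purple-flowered: (614 − 627.1875)² / 627.1875 = 0.2773
  dwarf white-flowered: (212 − 209.0625)² / 209.0625 = 0.0413
χ² = 0.1127 + 0.9816 + 0.2773 + 0.0413 = 1.4129 ≈ 1.413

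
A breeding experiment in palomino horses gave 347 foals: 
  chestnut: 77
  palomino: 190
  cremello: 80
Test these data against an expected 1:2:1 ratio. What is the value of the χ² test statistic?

Total ratio parts = 4. Expected numbers out of 347:
  chestnut: 347 × 1/4 = 86.75
  palomino: 347 × 2/4 = 173.5
  cremello: 347 × 1/4 = 86.75
χ² = Σ (O − E)² / E
  chestnut: (77 − 86.75)² / 86.75 = 1.0958
  palomino: (190 − 173.5)² / 173.5 = 1.5692
  cremello: (80 − 86.75)² / 86.75 = 0.5252
χ² = 1.0958 + 1.5692 + 0.5252 = 3.1902 ≈ 3.190

3.190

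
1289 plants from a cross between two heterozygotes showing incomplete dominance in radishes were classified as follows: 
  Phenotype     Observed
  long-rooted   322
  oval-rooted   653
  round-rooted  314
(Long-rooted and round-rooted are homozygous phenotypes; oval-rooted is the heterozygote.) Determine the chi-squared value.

0.324

With incomplete dominance, a heterozygote × heterozygote cross gives a 1:2:1 phenotypic ratio.
Total ratio parts = 4. Expected numbers out of 1289:
  long-rooted: 1289 × 1/4 = 322.25
  oval-rooted: 1289 × 2/4 = 644.5
  round-rooted: 1289 × 1/4 = 322.25
χ² = Σ (O − E)² / E
  long-rooted: (322 − 322.25)² / 322.25 = 0.0002
  oval-rooted: (653 − 644.5)² / 644.5 = 0.1121
  round-rooted: (314 − 322.25)² / 322.25 = 0.2112
χ² = 0.0002 + 0.1121 + 0.2112 = 0.3235 ≈ 0.324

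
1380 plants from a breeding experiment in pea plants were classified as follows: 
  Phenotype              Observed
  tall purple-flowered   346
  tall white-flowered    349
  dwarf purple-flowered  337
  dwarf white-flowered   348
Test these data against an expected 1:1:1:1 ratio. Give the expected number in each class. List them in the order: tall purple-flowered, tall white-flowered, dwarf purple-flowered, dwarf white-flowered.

Under the 1:1:1:1 hypothesis (Σ ratio = 4, N = 1380):
  tall purple-flowered: 1380 × 1/4 = 345
  tall white-flowered: 1380 × 1/4 = 345
  dwarf purple-flowered: 1380 × 1/4 = 345
  dwarf white-flowered: 1380 × 1/4 = 345

345, 345, 345, 345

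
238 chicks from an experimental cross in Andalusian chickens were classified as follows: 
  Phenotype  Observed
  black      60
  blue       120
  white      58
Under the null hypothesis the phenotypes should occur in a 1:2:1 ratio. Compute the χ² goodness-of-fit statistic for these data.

0.050

Under the 1:2:1 hypothesis (Σ ratio = 4, N = 238):
  black: 238 × 1/4 = 59.5
  blue: 238 × 2/4 = 119
  white: 238 × 1/4 = 59.5
χ² = Σ (O − E)² / E
  black: (60 − 59.5)² / 59.5 = 0.0042
  blue: (120 − 119)² / 119 = 0.0084
  white: (58 − 59.5)² / 59.5 = 0.0378
χ² = 0.0042 + 0.0084 + 0.0378 = 0.0504 ≈ 0.050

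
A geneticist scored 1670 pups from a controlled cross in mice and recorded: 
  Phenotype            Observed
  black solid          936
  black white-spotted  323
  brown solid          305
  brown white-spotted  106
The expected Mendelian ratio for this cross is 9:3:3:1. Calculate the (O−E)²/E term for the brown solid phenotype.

Total ratio parts = 16. Expected numbers out of 1670:
  black solid: 1670 × 9/16 = 939.375
  black white-spotted: 1670 × 3/16 = 313.125
  brown solid: 1670 × 3/16 = 313.125
  brown white-spotted: 1670 × 1/16 = 104.375
Contribution of brown solid: (305 − 313.125)² / 313.125 = 0.2108

0.211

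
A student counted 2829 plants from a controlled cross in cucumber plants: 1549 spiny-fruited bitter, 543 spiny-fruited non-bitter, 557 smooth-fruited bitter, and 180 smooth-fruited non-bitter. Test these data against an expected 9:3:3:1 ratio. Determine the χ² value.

2.810

Under the 9:3:3:1 hypothesis (Σ ratio = 16, N = 2829):
  spiny-fruited bitter: 2829 × 9/16 = 1591.3125
  spiny-fruited non-bitter: 2829 × 3/16 = 530.4375
  smooth-fruited bitter: 2829 × 3/16 = 530.4375
  smooth-fruited non-bitter: 2829 × 1/16 = 176.8125
χ² = Σ (O − E)² / E
  spiny-fruited bitter: (1549 − 1591.3125)² / 1591.3125 = 1.1251
  spiny-fruited non-bitter: (543 − 530.4375)² / 530.4375 = 0.2975
  smooth-fruited bitter: (557 − 530.4375)² / 530.4375 = 1.3302
  smooth-fruited non-bitter: (180 − 176.8125)² / 176.8125 = 0.0575
χ² = 1.1251 + 0.2975 + 1.3302 + 0.0575 = 2.8103 ≈ 2.810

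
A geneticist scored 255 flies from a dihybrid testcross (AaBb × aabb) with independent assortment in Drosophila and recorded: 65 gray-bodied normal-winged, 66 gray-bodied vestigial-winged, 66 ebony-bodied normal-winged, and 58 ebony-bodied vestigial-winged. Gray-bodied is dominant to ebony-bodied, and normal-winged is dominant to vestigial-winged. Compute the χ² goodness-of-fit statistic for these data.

0.702

A dihybrid testcross with independent assortment gives a 1:1:1:1 ratio.
Expected counts for N = 255 under a 1:1:1:1 ratio (total parts = 4):
  gray-bodied normal-winged: 255 × 1/4 = 63.75
  gray-bodied vestigial-winged: 255 × 1/4 = 63.75
  ebony-bodied normal-winged: 255 × 1/4 = 63.75
  ebony-bodied vestigial-winged: 255 × 1/4 = 63.75
χ² = Σ (O − E)² / E
  gray-bodied normal-winged: (65 − 63.75)² / 63.75 = 0.0245
  gray-bodied vestigial-winged: (66 − 63.75)² / 63.75 = 0.0794
  ebony-bodied normal-winged: (66 − 63.75)² / 63.75 = 0.0794
  ebony-bodied vestigial-winged: (58 − 63.75)² / 63.75 = 0.5186
χ² = 0.0245 + 0.0794 + 0.0794 + 0.5186 = 0.7019 ≈ 0.702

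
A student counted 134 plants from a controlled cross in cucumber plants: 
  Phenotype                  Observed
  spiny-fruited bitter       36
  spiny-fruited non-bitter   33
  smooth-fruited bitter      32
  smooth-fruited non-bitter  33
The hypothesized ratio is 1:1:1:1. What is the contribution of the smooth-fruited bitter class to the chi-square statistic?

0.067

Expected counts for N = 134 under a 1:1:1:1 ratio (total parts = 4):
  spiny-fruited bitter: 134 × 1/4 = 33.5
  spiny-fruited non-bitter: 134 × 1/4 = 33.5
  smooth-fruited bitter: 134 × 1/4 = 33.5
  smooth-fruited non-bitter: 134 × 1/4 = 33.5
Contribution of smooth-fruited bitter: (32 − 33.5)² / 33.5 = 0.0672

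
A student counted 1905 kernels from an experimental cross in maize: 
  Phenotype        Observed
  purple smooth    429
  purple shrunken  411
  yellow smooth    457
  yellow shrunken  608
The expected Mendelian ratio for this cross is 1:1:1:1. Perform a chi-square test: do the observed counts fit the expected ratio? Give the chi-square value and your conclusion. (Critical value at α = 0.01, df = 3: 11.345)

50.853; not consistent

Total ratio parts = 4. Expected numbers out of 1905:
  purple smooth: 1905 × 1/4 = 476.25
  purple shrunken: 1905 × 1/4 = 476.25
  yellow smooth: 1905 × 1/4 = 476.25
  yellow shrunken: 1905 × 1/4 = 476.25
χ² = Σ (O − E)² / E
  purple smooth: (429 − 476.25)² / 476.25 = 4.6878
  purple shrunken: (411 − 476.25)² / 476.25 = 8.9398
  yellow smooth: (457 − 476.25)² / 476.25 = 0.7781
  yellow shrunken: (608 − 476.25)² / 476.25 = 36.4474
χ² = 4.6878 + 8.9398 + 0.7781 + 36.4474 = 50.8531 ≈ 50.853
Degrees of freedom = 4 − 1 = 3; critical value at α = 0.01 is 11.345.
Since 50.853 > 11.345, we reject the null hypothesis — the data do not fit the 1:1:1:1 ratio.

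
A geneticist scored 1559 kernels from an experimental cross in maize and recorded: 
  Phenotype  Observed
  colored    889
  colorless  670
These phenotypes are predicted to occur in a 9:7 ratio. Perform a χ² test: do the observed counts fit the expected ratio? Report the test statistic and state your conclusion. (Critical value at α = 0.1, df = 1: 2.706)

0.379; consistent

Expected counts for N = 1559 under a 9:7 ratio (total parts = 16):
  colored: 1559 × 9/16 = 876.9375
  colorless: 1559 × 7/16 = 682.0625
χ² = Σ (O − E)² / E
  colored: (889 − 876.9375)² / 876.9375 = 0.1659
  colorless: (670 − 682.0625)² / 682.0625 = 0.2133
χ² = 0.1659 + 0.2133 = 0.3792 ≈ 0.379
Degrees of freedom = 2 − 1 = 1; critical value at α = 0.1 is 2.706.
Since 0.379 < 2.706, we fail to reject the null hypothesis — the data are consistent with the 9:7 ratio.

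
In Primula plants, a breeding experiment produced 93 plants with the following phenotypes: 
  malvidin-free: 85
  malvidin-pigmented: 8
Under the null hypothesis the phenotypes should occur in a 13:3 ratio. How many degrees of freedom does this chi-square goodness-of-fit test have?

A goodness-of-fit test with 2 phenotype classes has df = 2 − 1 = 1.

1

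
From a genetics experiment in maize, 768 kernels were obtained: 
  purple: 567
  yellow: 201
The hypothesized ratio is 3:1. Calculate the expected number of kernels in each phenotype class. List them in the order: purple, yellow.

Under the 3:1 hypothesis (Σ ratio = 4, N = 768):
  purple: 768 × 3/4 = 576
  yellow: 768 × 1/4 = 192

576, 192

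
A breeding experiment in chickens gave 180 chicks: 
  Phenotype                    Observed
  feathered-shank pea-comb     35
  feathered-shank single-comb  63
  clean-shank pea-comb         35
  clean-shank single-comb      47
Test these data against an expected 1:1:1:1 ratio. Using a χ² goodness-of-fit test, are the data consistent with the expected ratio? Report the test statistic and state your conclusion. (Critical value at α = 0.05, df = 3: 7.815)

11.733; not consistent

Total ratio parts = 4. Expected numbers out of 180:
  feathered-shank pea-comb: 180 × 1/4 = 45
  feathered-shank single-comb: 180 × 1/4 = 45
  clean-shank pea-comb: 180 × 1/4 = 45
  clean-shank single-comb: 180 × 1/4 = 45
χ² = Σ (O − E)² / E
  feathered-shank pea-comb: (35 − 45)² / 45 = 2.2222
  feathered-shank single-comb: (63 − 45)² / 45 = 7.2000
  clean-shank pea-comb: (35 − 45)² / 45 = 2.2222
  clean-shank single-comb: (47 − 45)² / 45 = 0.0889
χ² = 2.2222 + 7.2000 + 2.2222 + 0.0889 = 11.7333 ≈ 11.733
Degrees of freedom = 4 − 1 = 3; critical value at α = 0.05 is 7.815.
Since 11.733 > 7.815, we reject the null hypothesis — the data do not fit the 1:1:1:1 ratio.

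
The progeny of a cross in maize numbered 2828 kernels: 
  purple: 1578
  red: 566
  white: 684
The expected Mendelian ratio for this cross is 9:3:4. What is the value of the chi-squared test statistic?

3.261

Under the 9:3:4 hypothesis (Σ ratio = 16, N = 2828):
  purple: 2828 × 9/16 = 1590.75
  red: 2828 × 3/16 = 530.25
  white: 2828 × 4/16 = 707
χ² = Σ (O − E)² / E
  purple: (1578 − 1590.75)² / 1590.75 = 0.1022
  red: (566 − 530.25)² / 530.25 = 2.4103
  white: (684 − 707)² / 707 = 0.7482
χ² = 0.1022 + 2.4103 + 0.7482 = 3.2607 ≈ 3.261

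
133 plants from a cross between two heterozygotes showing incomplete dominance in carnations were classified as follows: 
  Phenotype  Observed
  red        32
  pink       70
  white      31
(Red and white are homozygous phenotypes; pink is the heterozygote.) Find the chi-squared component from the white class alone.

0.152

With incomplete dominance, a heterozygote × heterozygote cross gives a 1:2:1 phenotypic ratio.
Total ratio parts = 4. Expected numbers out of 133:
  red: 133 × 1/4 = 33.25
  pink: 133 × 2/4 = 66.5
  white: 133 × 1/4 = 33.25
Contribution of white: (31 − 33.25)² / 33.25 = 0.1523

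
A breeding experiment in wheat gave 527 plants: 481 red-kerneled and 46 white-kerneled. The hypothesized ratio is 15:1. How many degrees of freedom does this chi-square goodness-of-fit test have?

A goodness-of-fit test with 2 phenotype classes has df = 2 − 1 = 1.

1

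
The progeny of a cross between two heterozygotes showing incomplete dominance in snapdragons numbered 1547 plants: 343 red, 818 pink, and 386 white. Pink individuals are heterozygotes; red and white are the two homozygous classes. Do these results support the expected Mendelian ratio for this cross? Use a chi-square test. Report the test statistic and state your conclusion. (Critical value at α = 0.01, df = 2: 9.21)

With incomplete dominance, a heterozygote × heterozygote cross gives a 1:2:1 phenotypic ratio.
The 1:2:1 ratio has 4 parts, so with N = 1547 the expected counts are:
  red: 1547 × 1/4 = 386.75
  pink: 1547 × 2/4 = 773.5
  white: 1547 × 1/4 = 386.75
χ² = Σ (O − E)² / E
  red: (343 − 386.75)² / 386.75 = 4.9491
  pink: (818 − 773.5)² / 773.5 = 2.5601
  white: (386 − 386.75)² / 386.75 = 0.0015
χ² = 4.9491 + 2.5601 + 0.0015 = 7.5107 ≈ 7.511
Degrees of freedom = 3 − 1 = 2; critical value at α = 0.01 is 9.21.
Since 7.511 < 9.21, we fail to reject the null hypothesis — the data are consistent with the 1:2:1 ratio.

7.511; consistent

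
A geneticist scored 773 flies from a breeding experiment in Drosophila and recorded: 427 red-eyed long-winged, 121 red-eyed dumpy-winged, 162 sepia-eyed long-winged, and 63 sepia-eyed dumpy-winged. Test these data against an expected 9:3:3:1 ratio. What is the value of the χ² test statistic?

10.568

The 9:3:3:1 ratio has 16 parts, so with N = 773 the expected counts are:
  red-eyed long-winged: 773 × 9/16 = 434.8125
  red-eyed dumpy-winged: 773 × 3/16 = 144.9375
  sepia-eyed long-winged: 773 × 3/16 = 144.9375
  sepia-eyed dumpy-winged: 773 × 1/16 = 48.3125
χ² = Σ (O − E)² / E
  red-eyed long-winged: (427 − 434.8125)² / 434.8125 = 0.1404
  red-eyed dumpy-winged: (121 − 144.9375)² / 144.9375 = 3.9535
  sepia-eyed long-winged: (162 − 144.9375)² / 144.9375 = 2.0087
  sepia-eyed dumpy-winged: (63 − 48.3125)² / 48.3125 = 4.4652
χ² = 0.1404 + 3.9535 + 2.0087 + 4.4652 = 10.5678 ≈ 10.568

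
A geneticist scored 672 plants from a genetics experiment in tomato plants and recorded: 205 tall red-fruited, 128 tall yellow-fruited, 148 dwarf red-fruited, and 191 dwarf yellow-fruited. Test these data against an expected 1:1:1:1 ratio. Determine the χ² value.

23.202

Expected counts for N = 672 under a 1:1:1:1 ratio (total parts = 4):
  tall red-fruited: 672 × 1/4 = 168
  tall yellow-fruited: 672 × 1/4 = 168
  dwarf red-fruited: 672 × 1/4 = 168
  dwarf yellow-fruited: 672 × 1/4 = 168
χ² = Σ (O − E)² / E
  tall red-fruited: (205 − 168)² / 168 = 8.1488
  tall yellow-fruited: (128 − 168)² / 168 = 9.5238
  dwarf red-fruited: (148 − 168)² / 168 = 2.3810
  dwarf yellow-fruited: (191 − 168)² / 168 = 3.1488
χ² = 8.1488 + 9.5238 + 2.3810 + 3.1488 = 23.2024 ≈ 23.202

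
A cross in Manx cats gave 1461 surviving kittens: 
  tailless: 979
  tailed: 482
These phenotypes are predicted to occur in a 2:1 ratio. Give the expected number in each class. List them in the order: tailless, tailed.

Under the 2:1 hypothesis (Σ ratio = 3, N = 1461):
  tailless: 1461 × 2/3 = 974
  tailed: 1461 × 1/3 = 487

974, 487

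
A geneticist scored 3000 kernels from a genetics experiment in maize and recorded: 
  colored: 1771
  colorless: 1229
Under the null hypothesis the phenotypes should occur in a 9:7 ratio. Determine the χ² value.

Under the 9:7 hypothesis (Σ ratio = 16, N = 3000):
  colored: 3000 × 9/16 = 1687.5
  colorless: 3000 × 7/16 = 1312.5
χ² = Σ (O − E)² / E
  colored: (1771 − 1687.5)² / 1687.5 = 4.1317
  colorless: (1229 − 1312.5)² / 1312.5 = 5.3122
χ² = 4.1317 + 5.3122 = 9.4439 ≈ 9.444

9.444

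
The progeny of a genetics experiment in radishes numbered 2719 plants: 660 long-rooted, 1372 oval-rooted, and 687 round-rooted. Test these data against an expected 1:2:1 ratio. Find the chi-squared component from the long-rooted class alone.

0.574

The 1:2:1 ratio has 4 parts, so with N = 2719 the expected counts are:
  long-rooted: 2719 × 1/4 = 679.75
  oval-rooted: 2719 × 2/4 = 1359.5
  round-rooted: 2719 × 1/4 = 679.75
Contribution of long-rooted: (660 − 679.75)² / 679.75 = 0.5738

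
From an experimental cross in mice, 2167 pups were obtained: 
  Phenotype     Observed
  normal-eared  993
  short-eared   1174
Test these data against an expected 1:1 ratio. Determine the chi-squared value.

The 1:1 ratio has 2 parts, so with N = 2167 the expected counts are:
  normal-eared: 2167 × 1/2 = 1083.5
  short-eared: 2167 × 1/2 = 1083.5
χ² = Σ (O − E)² / E
  normal-eared: (993 − 1083.5)² / 1083.5 = 7.5591
  short-eared: (1174 − 1083.5)² / 1083.5 = 7.5591
χ² = 7.5591 + 7.5591 = 15.1182 ≈ 15.118

15.118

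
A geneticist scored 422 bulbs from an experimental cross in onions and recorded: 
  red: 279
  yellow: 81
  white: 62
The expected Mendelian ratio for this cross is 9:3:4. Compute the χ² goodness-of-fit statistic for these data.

The 9:3:4 ratio has 16 parts, so with N = 422 the expected counts are:
  red: 422 × 9/16 = 237.375
  yellow: 422 × 3/16 = 79.125
  white: 422 × 4/16 = 105.5
χ² = Σ (O − E)² / E
  red: (279 − 237.375)² / 237.375 = 7.2992
  yellow: (81 − 79.125)² / 79.125 = 0.0444
  white: (62 − 105.5)² / 105.5 = 17.9360
χ² = 7.2992 + 0.0444 + 17.9360 = 25.2796 ≈ 25.280

25.280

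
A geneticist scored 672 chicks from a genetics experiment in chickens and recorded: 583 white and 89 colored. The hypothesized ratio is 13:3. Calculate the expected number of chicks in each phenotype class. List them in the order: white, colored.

Expected counts for N = 672 under a 13:3 ratio (total parts = 16):
  white: 672 × 13/16 = 546
  colored: 672 × 3/16 = 126

546, 126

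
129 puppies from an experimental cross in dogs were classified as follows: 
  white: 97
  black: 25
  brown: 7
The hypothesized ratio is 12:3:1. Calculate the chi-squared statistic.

0.168

Under the 12:3:1 hypothesis (Σ ratio = 16, N = 129):
  white: 129 × 12/16 = 96.75
  black: 129 × 3/16 = 24.1875
  brown: 129 × 1/16 = 8.0625
χ² = Σ (O − E)² / E
  white: (97 − 96.75)² / 96.75 = 0.0006
  black: (25 − 24.1875)² / 24.1875 = 0.0273
  brown: (7 − 8.0625)² / 8.0625 = 0.1400
χ² = 0.0006 + 0.0273 + 0.1400 = 0.1679 ≈ 0.168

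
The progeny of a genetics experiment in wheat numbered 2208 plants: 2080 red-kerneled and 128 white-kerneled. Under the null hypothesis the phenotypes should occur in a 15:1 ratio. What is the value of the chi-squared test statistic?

0.773

Total ratio parts = 16. Expected numbers out of 2208:
  red-kerneled: 2208 × 15/16 = 2070
  white-kerneled: 2208 × 1/16 = 138
χ² = Σ (O − E)² / E
  red-kerneled: (2080 − 2070)² / 2070 = 0.0483
  white-kerneled: (128 − 138)² / 138 = 0.7246
χ² = 0.0483 + 0.7246 = 0.7729 ≈ 0.773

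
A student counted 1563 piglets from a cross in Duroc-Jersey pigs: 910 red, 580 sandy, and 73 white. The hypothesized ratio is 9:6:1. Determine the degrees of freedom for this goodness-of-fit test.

2

A goodness-of-fit test with 3 phenotype classes has df = 3 − 1 = 2.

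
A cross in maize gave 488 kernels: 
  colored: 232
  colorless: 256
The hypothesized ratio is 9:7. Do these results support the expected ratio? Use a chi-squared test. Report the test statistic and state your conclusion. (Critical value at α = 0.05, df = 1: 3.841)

Expected counts for N = 488 under a 9:7 ratio (total parts = 16):
  colored: 488 × 9/16 = 274.5
  colorless: 488 × 7/16 = 213.5
χ² = Σ (O − E)² / E
  colored: (232 − 274.5)² / 274.5 = 6.5801
  colorless: (256 − 213.5)² / 213.5 = 8.4602
χ² = 6.5801 + 8.4602 = 15.0403 ≈ 15.040
Degrees of freedom = 2 − 1 = 1; critical value at α = 0.05 is 3.841.
Since 15.040 > 3.841, we reject the null hypothesis — the data do not fit the 9:7 ratio.

15.040; not consistent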